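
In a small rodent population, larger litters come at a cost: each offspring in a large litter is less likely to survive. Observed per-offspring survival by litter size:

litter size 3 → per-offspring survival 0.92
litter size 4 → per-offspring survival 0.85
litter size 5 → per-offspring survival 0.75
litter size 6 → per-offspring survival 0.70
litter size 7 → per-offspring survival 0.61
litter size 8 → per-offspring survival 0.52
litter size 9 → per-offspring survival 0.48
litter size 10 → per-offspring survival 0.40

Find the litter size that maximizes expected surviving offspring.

Expected surviving offspring = c × s(c):
  c=3: 3 × 0.92 = 2.760
  c=4: 4 × 0.85 = 3.400
  c=5: 5 × 0.75 = 3.750
  c=6: 6 × 0.70 = 4.200
  c=7: 7 × 0.61 = 4.270
  c=8: 8 × 0.52 = 4.160
  c=9: 9 × 0.48 = 4.320
  c=10: 10 × 0.40 = 4.000
Maximum at c = 9 (4.320 surviving offspring).

9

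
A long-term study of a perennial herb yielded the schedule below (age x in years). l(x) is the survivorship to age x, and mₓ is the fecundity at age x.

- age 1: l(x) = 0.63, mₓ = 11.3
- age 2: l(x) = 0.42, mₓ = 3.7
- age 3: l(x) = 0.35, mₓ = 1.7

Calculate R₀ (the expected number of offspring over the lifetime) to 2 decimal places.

9.27

R₀ = Σ l(x) mₓ:
  age 1: 0.63 × 11.3 = 7.1190
  age 2: 0.42 × 3.7 = 1.5540
  age 3: 0.35 × 1.7 = 0.5950
R₀ = 7.1190 + 1.5540 + 0.5950 = 9.2680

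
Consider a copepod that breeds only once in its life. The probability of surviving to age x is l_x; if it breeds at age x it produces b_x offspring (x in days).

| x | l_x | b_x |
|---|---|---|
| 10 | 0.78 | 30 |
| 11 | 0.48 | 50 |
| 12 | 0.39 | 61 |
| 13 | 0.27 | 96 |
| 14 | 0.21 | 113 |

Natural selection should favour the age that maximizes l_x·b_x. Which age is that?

13

Expected offspring if breeding at age x = l_x × b_x:
  age 10: 0.78 × 30 = 23.400
  age 11: 0.48 × 50 = 24.000
  age 12: 0.39 × 61 = 23.790
  age 13: 0.27 × 96 = 25.920
  age 14: 0.21 × 113 = 23.730
Maximum at age 13 (25.920).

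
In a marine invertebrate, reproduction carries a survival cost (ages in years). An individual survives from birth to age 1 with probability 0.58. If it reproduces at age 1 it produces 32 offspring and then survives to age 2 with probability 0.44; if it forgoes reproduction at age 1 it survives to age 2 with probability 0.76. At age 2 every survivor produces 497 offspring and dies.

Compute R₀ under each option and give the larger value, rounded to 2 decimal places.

219.08

breed at age 1: R₀ = 0.58 × (32 + 0.44 × 497) = 0.58 × 250.6800 = 145.3944
delay to age 2: R₀ = 0.58 × (0.76 × 497) = 0.58 × 377.7200 = 219.0776
Higher: delay to age 2 (219.0776).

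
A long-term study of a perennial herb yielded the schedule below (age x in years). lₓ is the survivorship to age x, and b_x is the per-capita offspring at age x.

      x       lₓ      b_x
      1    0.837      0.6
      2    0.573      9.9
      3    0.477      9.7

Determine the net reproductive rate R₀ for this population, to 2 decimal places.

R₀ = Σ lₓ b_x:
  age 1: 0.837 × 0.6 = 0.5022
  age 2: 0.573 × 9.9 = 5.6727
  age 3: 0.477 × 9.7 = 4.6269
R₀ = 0.5022 + 5.6727 + 4.6269 = 10.8018

10.80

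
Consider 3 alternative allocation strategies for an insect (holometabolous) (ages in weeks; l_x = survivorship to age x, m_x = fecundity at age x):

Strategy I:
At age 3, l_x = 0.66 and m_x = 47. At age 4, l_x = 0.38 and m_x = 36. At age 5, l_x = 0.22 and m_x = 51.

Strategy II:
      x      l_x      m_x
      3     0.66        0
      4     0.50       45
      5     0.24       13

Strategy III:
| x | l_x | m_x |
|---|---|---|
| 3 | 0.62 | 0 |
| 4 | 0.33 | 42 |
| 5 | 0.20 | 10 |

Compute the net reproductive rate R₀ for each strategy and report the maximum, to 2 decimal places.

Strategy I: R₀ = 0.66×47 + 0.38×36 + 0.22×51 = 55.9200
Strategy II: R₀ = 0.66×0 + 0.50×45 + 0.24×13 = 25.6200
Strategy III: R₀ = 0.62×0 + 0.33×42 + 0.20×10 = 15.8600
Highest R₀: strategy I with 55.9200.

55.92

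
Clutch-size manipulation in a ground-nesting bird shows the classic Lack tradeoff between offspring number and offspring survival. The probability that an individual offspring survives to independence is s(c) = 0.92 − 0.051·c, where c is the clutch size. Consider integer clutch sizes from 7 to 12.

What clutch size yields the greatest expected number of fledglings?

Expected fledglings = c × s(c):
  c=7: 7 × 0.563 = 3.941
  c=8: 8 × 0.512 = 4.096
  c=9: 9 × 0.461 = 4.149
  c=10: 10 × 0.410 = 4.100
  c=11: 11 × 0.359 = 3.949
  c=12: 12 × 0.308 = 3.696
Maximum at c = 9 (4.149 fledglings).

9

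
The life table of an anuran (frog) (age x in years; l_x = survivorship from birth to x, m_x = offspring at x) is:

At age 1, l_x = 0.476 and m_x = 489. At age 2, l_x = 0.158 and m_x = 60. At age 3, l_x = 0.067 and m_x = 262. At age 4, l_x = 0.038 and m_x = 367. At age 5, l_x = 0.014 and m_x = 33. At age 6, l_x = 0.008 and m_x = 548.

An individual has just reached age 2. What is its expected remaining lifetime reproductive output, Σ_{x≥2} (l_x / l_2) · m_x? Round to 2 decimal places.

l_2 = 0.158. Conditional survival from age 2 to x is l_x / l_2.
  x=2: (0.158/0.158) × 60 = 60.0000
  x=3: (0.067/0.158) × 262 = 111.1013
  x=4: (0.038/0.158) × 367 = 88.2658
  x=5: (0.014/0.158) × 33 = 2.9241
  x=6: (0.008/0.158) × 548 = 27.7468
Sum = 60.0000 + 111.1013 + 88.2658 + 2.9241 + 27.7468 = 290.0380

290.04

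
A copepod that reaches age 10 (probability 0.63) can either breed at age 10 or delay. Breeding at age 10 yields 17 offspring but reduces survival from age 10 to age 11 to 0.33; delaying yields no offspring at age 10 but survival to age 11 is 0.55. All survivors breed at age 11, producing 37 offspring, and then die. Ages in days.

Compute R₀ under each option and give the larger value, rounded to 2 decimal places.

breed at age 10: R₀ = 0.63 × (17 + 0.33 × 37) = 0.63 × 29.2100 = 18.4023
delay to age 11: R₀ = 0.63 × (0.55 × 37) = 0.63 × 20.3500 = 12.8205
Higher: breed at age 10 (18.4023).

18.40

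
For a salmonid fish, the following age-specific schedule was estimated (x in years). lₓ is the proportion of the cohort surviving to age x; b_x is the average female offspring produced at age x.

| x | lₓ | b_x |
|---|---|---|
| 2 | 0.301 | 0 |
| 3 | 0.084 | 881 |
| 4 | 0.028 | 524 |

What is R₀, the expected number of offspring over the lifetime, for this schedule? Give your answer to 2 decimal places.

88.68

R₀ = Σ lₓ b_x:
  age 2: 0.301 × 0 = 0.0000
  age 3: 0.084 × 881 = 74.0040
  age 4: 0.028 × 524 = 14.6720
R₀ = 0.0000 + 74.0040 + 14.6720 = 88.6760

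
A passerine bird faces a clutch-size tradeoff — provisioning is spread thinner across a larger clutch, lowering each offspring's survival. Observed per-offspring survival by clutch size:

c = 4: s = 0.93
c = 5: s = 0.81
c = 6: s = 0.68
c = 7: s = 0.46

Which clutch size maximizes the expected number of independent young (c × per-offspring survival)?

Expected independent young = c × s(c):
  c=4: 4 × 0.93 = 3.720
  c=5: 5 × 0.81 = 4.050
  c=6: 6 × 0.68 = 4.080
  c=7: 7 × 0.46 = 3.220
Maximum at c = 6 (4.080 independent young).

6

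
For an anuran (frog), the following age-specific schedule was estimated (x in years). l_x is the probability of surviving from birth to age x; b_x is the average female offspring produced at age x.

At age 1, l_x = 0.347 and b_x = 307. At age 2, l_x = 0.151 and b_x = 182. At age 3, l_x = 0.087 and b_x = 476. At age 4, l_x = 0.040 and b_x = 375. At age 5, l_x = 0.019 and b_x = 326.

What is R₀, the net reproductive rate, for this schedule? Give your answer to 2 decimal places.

R₀ = Σ l_x b_x:
  age 1: 0.347 × 307 = 106.5290
  age 2: 0.151 × 182 = 27.4820
  age 3: 0.087 × 476 = 41.4120
  age 4: 0.040 × 375 = 15.0000
  age 5: 0.019 × 326 = 6.1940
R₀ = 106.5290 + 27.4820 + 41.4120 + 15.0000 + 6.1940 = 196.6170

196.62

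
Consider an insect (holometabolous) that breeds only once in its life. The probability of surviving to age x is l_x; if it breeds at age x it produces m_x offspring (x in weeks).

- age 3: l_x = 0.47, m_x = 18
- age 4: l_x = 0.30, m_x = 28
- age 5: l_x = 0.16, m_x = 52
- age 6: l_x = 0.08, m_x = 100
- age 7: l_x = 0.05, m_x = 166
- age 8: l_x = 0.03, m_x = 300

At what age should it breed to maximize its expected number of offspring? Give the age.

Expected offspring if breeding at age x = l_x × m_x:
  age 3: 0.47 × 18 = 8.460
  age 4: 0.30 × 28 = 8.400
  age 5: 0.16 × 52 = 8.320
  age 6: 0.08 × 100 = 8.000
  age 7: 0.05 × 166 = 8.300
  age 8: 0.03 × 300 = 9.000
Maximum at age 8 (9.000).

8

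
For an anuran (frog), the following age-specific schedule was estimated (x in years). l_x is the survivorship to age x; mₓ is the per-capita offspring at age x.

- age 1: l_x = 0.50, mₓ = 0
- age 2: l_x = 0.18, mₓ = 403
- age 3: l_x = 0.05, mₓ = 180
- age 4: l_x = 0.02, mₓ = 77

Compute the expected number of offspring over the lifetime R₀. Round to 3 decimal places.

83.080

R₀ = Σ l_x mₓ:
  age 1: 0.50 × 0 = 0.0000
  age 2: 0.18 × 403 = 72.5400
  age 3: 0.05 × 180 = 9.0000
  age 4: 0.02 × 77 = 1.5400
R₀ = 0.0000 + 72.5400 + 9.0000 + 1.5400 = 83.0800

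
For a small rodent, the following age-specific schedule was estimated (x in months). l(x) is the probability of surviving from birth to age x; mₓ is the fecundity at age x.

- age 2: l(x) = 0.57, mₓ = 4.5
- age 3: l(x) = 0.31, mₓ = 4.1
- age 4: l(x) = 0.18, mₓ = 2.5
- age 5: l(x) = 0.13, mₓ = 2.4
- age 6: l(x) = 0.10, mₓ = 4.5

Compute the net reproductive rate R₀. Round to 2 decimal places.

R₀ = Σ l(x) mₓ:
  age 2: 0.57 × 4.5 = 2.5650
  age 3: 0.31 × 4.1 = 1.2710
  age 4: 0.18 × 2.5 = 0.4500
  age 5: 0.13 × 2.4 = 0.3120
  age 6: 0.10 × 4.5 = 0.4500
R₀ = 2.5650 + 1.2710 + 0.4500 + 0.3120 + 0.4500 = 5.0480

5.05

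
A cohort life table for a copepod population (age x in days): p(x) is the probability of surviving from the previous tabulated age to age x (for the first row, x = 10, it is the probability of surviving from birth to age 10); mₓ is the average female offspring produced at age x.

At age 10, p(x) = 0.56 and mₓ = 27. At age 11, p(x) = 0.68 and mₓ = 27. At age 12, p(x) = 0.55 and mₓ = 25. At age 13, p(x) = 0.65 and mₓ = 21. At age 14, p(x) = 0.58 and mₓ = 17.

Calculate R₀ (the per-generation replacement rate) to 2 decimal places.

Survivorship from birth: l_x = p_10·p_11·…·p_x.
  l_10 = 0.56000
  l_11 = 0.38080
  l_12 = 0.20944
  l_13 = 0.13614
  l_14 = 0.07896
R₀ = Σ l_x mₓ:
  age 10: 0.56000 × 27 = 15.1200
  age 11: 0.38080 × 27 = 10.2816
  age 12: 0.20944 × 25 = 5.2360
  age 13: 0.13614 × 21 = 2.8589
  age 14: 0.07896 × 17 = 1.3423
R₀ = 15.1200 + 10.2816 + 5.2360 + 2.8589 + 1.3423 = 34.8389

34.84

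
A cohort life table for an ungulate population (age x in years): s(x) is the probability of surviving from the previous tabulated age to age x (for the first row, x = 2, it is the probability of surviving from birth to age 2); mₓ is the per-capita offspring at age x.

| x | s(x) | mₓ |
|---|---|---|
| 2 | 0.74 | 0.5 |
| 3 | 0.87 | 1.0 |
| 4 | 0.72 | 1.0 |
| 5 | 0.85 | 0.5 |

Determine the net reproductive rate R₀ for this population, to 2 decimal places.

Survivorship from birth: l_x = s_2·s_3·…·s_x.
  l_2 = 0.74000
  l_3 = 0.64380
  l_4 = 0.46354
  l_5 = 0.39401
R₀ = Σ l_x mₓ:
  age 2: 0.74000 × 0.5 = 0.3700
  age 3: 0.64380 × 1.0 = 0.6438
  age 4: 0.46354 × 1.0 = 0.4635
  age 5: 0.39401 × 0.5 = 0.1970
R₀ = 0.3700 + 0.6438 + 0.4635 + 0.1970 = 1.6743

1.67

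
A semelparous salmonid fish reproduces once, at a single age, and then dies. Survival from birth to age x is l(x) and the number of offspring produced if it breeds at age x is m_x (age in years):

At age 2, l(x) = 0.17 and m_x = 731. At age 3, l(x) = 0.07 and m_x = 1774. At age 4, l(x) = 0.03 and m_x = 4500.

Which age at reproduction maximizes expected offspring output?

4

Expected offspring if breeding at age x = l(x) × m_x:
  age 2: 0.17 × 731 = 124.270
  age 3: 0.07 × 1774 = 124.180
  age 4: 0.03 × 4500 = 135.000
Maximum at age 4 (135.000).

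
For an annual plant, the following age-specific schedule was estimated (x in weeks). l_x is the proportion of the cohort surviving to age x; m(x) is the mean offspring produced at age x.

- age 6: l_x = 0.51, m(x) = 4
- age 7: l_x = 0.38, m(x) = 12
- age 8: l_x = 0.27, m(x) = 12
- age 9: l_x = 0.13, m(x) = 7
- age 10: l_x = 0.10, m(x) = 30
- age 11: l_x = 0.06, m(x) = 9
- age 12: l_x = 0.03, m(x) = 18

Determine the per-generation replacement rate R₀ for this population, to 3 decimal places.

R₀ = Σ l_x m(x):
  age 6: 0.51 × 4 = 2.0400
  age 7: 0.38 × 12 = 4.5600
  age 8: 0.27 × 12 = 3.2400
  age 9: 0.13 × 7 = 0.9100
  age 10: 0.10 × 30 = 3.0000
  age 11: 0.06 × 9 = 0.5400
  age 12: 0.03 × 18 = 0.5400
R₀ = 2.0400 + 4.5600 + 3.2400 + 0.9100 + 3.0000 + 0.5400 + 0.5400 = 14.8300

14.830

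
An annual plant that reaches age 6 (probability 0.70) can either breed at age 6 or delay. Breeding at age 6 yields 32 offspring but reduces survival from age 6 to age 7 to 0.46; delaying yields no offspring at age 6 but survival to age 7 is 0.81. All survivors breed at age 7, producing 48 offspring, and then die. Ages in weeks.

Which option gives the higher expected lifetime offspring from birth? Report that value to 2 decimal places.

breed at age 6: R₀ = 0.70 × (32 + 0.46 × 48) = 0.70 × 54.0800 = 37.8560
delay to age 7: R₀ = 0.70 × (0.81 × 48) = 0.70 × 38.8800 = 27.2160
Higher: breed at age 6 (37.8560).

37.86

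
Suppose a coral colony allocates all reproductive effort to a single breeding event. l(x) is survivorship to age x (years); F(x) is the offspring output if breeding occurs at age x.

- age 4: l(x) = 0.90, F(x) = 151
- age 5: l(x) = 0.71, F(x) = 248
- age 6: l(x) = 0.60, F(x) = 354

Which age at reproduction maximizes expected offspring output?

6

Expected offspring if breeding at age x = l(x) × F(x):
  age 4: 0.90 × 151 = 135.900
  age 5: 0.71 × 248 = 176.080
  age 6: 0.60 × 354 = 212.400
Maximum at age 6 (212.400).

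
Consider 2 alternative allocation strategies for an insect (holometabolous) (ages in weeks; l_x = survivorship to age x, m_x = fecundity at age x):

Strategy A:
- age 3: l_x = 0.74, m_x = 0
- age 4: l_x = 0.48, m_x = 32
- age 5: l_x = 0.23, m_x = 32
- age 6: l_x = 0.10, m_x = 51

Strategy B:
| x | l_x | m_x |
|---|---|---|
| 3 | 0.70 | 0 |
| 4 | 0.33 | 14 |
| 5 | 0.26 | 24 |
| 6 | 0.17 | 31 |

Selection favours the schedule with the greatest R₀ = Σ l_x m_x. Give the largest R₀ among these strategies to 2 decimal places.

27.82

Strategy A: R₀ = 0.74×0 + 0.48×32 + 0.23×32 + 0.10×51 = 27.8200
Strategy B: R₀ = 0.70×0 + 0.33×14 + 0.26×24 + 0.17×31 = 16.1300
Highest R₀: strategy A with 27.8200.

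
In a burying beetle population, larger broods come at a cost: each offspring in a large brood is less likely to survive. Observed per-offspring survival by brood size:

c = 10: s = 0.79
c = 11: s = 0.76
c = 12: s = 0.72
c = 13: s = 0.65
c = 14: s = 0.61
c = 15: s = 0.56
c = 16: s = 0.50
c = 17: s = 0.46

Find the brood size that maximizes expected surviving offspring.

Expected surviving offspring = c × s(c):
  c=10: 10 × 0.79 = 7.900
  c=11: 11 × 0.76 = 8.360
  c=12: 12 × 0.72 = 8.640
  c=13: 13 × 0.65 = 8.450
  c=14: 14 × 0.61 = 8.540
  c=15: 15 × 0.56 = 8.400
  c=16: 16 × 0.50 = 8.000
  c=17: 17 × 0.46 = 7.820
Maximum at c = 12 (8.640 surviving offspring).

12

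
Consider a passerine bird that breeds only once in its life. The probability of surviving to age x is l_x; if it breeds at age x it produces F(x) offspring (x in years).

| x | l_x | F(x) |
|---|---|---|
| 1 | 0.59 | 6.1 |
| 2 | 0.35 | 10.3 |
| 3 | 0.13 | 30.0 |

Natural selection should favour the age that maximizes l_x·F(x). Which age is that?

3

Expected offspring if breeding at age x = l_x × F(x):
  age 1: 0.59 × 6.1 = 3.599
  age 2: 0.35 × 10.3 = 3.605
  age 3: 0.13 × 30.0 = 3.900
Maximum at age 3 (3.900).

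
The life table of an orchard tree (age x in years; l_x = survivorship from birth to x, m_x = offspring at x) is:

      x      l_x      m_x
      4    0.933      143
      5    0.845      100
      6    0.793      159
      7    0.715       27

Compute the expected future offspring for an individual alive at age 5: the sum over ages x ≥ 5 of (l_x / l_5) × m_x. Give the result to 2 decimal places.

l_5 = 0.845. Conditional survival from age 5 to x is l_x / l_5.
  x=5: (0.845/0.845) × 100 = 100.0000
  x=6: (0.793/0.845) × 159 = 149.2154
  x=7: (0.715/0.845) × 27 = 22.8462
Sum = 100.0000 + 149.2154 + 22.8462 = 272.0615

272.06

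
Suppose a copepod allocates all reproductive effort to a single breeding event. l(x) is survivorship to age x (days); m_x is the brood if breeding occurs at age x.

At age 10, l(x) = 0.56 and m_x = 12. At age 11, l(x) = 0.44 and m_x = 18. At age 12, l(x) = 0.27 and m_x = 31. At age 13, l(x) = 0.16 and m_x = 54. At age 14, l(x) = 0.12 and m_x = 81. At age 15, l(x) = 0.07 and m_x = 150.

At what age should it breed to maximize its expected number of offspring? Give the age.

15

Expected offspring if breeding at age x = l(x) × m_x:
  age 10: 0.56 × 12 = 6.720
  age 11: 0.44 × 18 = 7.920
  age 12: 0.27 × 31 = 8.370
  age 13: 0.16 × 54 = 8.640
  age 14: 0.12 × 81 = 9.720
  age 15: 0.07 × 150 = 10.500
Maximum at age 15 (10.500).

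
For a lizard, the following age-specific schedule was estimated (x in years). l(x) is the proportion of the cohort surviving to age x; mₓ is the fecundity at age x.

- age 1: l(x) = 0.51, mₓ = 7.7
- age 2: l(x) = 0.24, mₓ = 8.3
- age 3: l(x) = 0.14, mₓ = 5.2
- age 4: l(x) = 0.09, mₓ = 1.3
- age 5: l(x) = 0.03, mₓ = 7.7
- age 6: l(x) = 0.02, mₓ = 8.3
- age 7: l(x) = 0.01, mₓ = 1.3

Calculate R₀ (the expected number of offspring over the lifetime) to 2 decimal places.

7.17

R₀ = Σ l(x) mₓ:
  age 1: 0.51 × 7.7 = 3.9270
  age 2: 0.24 × 8.3 = 1.9920
  age 3: 0.14 × 5.2 = 0.7280
  age 4: 0.09 × 1.3 = 0.1170
  age 5: 0.03 × 7.7 = 0.2310
  age 6: 0.02 × 8.3 = 0.1660
  age 7: 0.01 × 1.3 = 0.0130
R₀ = 3.9270 + 1.9920 + 0.7280 + 0.1170 + 0.2310 + 0.1660 + 0.0130 = 7.1740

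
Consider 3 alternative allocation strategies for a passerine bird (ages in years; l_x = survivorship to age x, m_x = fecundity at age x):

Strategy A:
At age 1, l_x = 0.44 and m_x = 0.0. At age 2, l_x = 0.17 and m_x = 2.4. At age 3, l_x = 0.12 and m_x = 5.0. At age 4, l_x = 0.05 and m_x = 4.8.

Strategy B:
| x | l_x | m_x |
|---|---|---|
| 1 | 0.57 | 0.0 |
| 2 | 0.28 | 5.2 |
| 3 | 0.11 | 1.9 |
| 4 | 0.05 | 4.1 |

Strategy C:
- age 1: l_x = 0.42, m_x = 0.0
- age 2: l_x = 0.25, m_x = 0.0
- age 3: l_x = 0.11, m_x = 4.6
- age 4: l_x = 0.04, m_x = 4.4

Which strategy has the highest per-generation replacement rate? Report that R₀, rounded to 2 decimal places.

Strategy A: R₀ = 0.44×0.0 + 0.17×2.4 + 0.12×5.0 + 0.05×4.8 = 1.2480
Strategy B: R₀ = 0.57×0.0 + 0.28×5.2 + 0.11×1.9 + 0.05×4.1 = 1.8700
Strategy C: R₀ = 0.42×0.0 + 0.25×0.0 + 0.11×4.6 + 0.04×4.4 = 0.6820
Highest R₀: strategy B with 1.8700.

1.87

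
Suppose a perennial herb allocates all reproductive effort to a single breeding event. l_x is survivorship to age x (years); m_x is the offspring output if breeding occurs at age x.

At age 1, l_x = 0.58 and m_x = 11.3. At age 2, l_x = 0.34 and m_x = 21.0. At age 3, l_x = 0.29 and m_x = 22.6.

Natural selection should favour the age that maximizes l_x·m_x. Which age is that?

2

Expected offspring if breeding at age x = l_x × m_x:
  age 1: 0.58 × 11.3 = 6.554
  age 2: 0.34 × 21.0 = 7.140
  age 3: 0.29 × 22.6 = 6.554
Maximum at age 2 (7.140).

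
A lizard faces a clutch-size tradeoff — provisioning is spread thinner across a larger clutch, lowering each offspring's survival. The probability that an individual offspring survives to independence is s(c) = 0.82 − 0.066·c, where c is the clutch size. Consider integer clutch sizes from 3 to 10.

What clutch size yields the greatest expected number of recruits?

6

Expected recruits = c × s(c):
  c=3: 3 × 0.622 = 1.866
  c=4: 4 × 0.556 = 2.224
  c=5: 5 × 0.490 = 2.450
  c=6: 6 × 0.424 = 2.544
  c=7: 7 × 0.358 = 2.506
  c=8: 8 × 0.292 = 2.336
  c=9: 9 × 0.226 = 2.034
  c=10: 10 × 0.160 = 1.600
Maximum at c = 6 (2.544 recruits).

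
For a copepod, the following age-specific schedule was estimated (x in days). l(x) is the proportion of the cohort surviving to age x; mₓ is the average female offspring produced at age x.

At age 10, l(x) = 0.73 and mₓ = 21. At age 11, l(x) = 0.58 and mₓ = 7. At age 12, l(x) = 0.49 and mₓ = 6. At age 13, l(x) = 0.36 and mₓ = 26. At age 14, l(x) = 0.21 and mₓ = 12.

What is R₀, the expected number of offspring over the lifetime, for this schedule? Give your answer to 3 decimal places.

R₀ = Σ l(x) mₓ:
  age 10: 0.73 × 21 = 15.3300
  age 11: 0.58 × 7 = 4.0600
  age 12: 0.49 × 6 = 2.9400
  age 13: 0.36 × 26 = 9.3600
  age 14: 0.21 × 12 = 2.5200
R₀ = 15.3300 + 4.0600 + 2.9400 + 9.3600 + 2.5200 = 34.2100

34.210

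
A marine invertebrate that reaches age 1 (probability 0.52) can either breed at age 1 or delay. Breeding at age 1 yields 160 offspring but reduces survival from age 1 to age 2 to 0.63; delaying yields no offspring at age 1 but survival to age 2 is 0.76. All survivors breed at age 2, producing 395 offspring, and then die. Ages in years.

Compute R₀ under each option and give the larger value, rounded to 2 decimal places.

breed at age 1: R₀ = 0.52 × (160 + 0.63 × 395) = 0.52 × 408.8500 = 212.6020
delay to age 2: R₀ = 0.52 × (0.76 × 395) = 0.52 × 300.2000 = 156.1040
Higher: breed at age 1 (212.6020).

212.60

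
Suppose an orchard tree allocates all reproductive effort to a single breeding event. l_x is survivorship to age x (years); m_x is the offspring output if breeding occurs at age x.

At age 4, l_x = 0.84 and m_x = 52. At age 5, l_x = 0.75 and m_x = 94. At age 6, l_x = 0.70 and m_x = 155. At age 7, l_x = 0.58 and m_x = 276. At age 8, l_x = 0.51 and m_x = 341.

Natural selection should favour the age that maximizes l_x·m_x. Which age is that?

Expected offspring if breeding at age x = l_x × m_x:
  age 4: 0.84 × 52 = 43.680
  age 5: 0.75 × 94 = 70.500
  age 6: 0.70 × 155 = 108.500
  age 7: 0.58 × 276 = 160.080
  age 8: 0.51 × 341 = 173.910
Maximum at age 8 (173.910).

8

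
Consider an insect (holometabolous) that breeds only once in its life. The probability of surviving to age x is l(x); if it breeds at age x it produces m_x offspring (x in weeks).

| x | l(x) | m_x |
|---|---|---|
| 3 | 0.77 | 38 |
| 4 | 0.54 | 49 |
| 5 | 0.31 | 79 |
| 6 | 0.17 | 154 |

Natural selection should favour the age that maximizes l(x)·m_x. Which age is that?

3

Expected offspring if breeding at age x = l(x) × m_x:
  age 3: 0.77 × 38 = 29.260
  age 4: 0.54 × 49 = 26.460
  age 5: 0.31 × 79 = 24.490
  age 6: 0.17 × 154 = 26.180
Maximum at age 3 (29.260).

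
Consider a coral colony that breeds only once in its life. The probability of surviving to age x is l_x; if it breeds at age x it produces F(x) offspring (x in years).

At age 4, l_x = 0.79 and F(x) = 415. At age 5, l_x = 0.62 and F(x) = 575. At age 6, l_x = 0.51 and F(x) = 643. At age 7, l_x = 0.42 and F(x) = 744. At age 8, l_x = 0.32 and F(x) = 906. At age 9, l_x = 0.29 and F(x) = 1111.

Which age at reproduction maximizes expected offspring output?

5

Expected offspring if breeding at age x = l_x × F(x):
  age 4: 0.79 × 415 = 327.850
  age 5: 0.62 × 575 = 356.500
  age 6: 0.51 × 643 = 327.930
  age 7: 0.42 × 744 = 312.480
  age 8: 0.32 × 906 = 289.920
  age 9: 0.29 × 1111 = 322.190
Maximum at age 5 (356.500).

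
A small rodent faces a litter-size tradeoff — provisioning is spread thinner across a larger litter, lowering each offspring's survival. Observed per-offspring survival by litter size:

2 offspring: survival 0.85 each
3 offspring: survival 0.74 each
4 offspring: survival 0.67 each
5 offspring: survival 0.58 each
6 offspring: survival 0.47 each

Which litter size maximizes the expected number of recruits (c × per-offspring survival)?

Expected recruits = c × s(c):
  c=2: 2 × 0.85 = 1.700
  c=3: 3 × 0.74 = 2.220
  c=4: 4 × 0.67 = 2.680
  c=5: 5 × 0.58 = 2.900
  c=6: 6 × 0.47 = 2.820
Maximum at c = 5 (2.900 recruits).

5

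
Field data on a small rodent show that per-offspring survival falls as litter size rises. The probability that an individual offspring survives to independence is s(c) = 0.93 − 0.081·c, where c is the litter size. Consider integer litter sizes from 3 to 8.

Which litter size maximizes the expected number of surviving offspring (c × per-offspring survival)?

6

Expected surviving offspring = c × s(c):
  c=3: 3 × 0.687 = 2.061
  c=4: 4 × 0.606 = 2.424
  c=5: 5 × 0.525 = 2.625
  c=6: 6 × 0.444 = 2.664
  c=7: 7 × 0.363 = 2.541
  c=8: 8 × 0.282 = 2.256
Maximum at c = 6 (2.664 surviving offspring).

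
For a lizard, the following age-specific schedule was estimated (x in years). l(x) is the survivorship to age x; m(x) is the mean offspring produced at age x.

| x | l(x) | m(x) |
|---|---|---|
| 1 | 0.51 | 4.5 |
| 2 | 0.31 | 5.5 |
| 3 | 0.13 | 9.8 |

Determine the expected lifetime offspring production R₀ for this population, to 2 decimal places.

R₀ = Σ l(x) m(x):
  age 1: 0.51 × 4.5 = 2.2950
  age 2: 0.31 × 5.5 = 1.7050
  age 3: 0.13 × 9.8 = 1.2740
R₀ = 2.2950 + 1.7050 + 1.2740 = 5.2740

5.27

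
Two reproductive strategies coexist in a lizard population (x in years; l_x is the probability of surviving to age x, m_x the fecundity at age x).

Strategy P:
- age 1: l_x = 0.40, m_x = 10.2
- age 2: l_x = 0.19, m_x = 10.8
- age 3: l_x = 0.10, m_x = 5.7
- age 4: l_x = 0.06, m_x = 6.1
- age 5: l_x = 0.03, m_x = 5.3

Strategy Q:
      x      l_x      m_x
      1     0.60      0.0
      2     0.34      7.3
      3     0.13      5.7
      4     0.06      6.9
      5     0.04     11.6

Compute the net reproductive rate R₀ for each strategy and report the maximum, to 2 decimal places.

7.23

Strategy P: R₀ = 0.40×10.2 + 0.19×10.8 + 0.10×5.7 + 0.06×6.1 + 0.03×5.3 = 7.2270
Strategy Q: R₀ = 0.60×0.0 + 0.34×7.3 + 0.13×5.7 + 0.06×6.9 + 0.04×11.6 = 4.1010
Highest R₀: strategy P with 7.2270.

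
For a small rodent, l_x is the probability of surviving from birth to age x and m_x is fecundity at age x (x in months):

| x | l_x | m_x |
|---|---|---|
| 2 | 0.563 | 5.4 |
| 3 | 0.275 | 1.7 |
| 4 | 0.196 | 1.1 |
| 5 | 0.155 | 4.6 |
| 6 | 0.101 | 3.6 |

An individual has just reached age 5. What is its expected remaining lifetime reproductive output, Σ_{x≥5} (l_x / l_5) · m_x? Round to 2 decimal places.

6.95

l_5 = 0.155. Conditional survival from age 5 to x is l_x / l_5.
  x=5: (0.155/0.155) × 4.6 = 4.6000
  x=6: (0.101/0.155) × 3.6 = 2.3458
Sum = 4.6000 + 2.3458 = 6.9458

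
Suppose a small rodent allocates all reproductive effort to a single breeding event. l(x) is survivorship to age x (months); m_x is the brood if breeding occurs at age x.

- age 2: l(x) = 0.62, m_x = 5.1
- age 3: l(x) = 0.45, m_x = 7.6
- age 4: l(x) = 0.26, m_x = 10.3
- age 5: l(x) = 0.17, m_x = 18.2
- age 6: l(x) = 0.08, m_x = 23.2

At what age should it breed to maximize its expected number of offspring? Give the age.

3

Expected offspring if breeding at age x = l(x) × m_x:
  age 2: 0.62 × 5.1 = 3.162
  age 3: 0.45 × 7.6 = 3.420
  age 4: 0.26 × 10.3 = 2.678
  age 5: 0.17 × 18.2 = 3.094
  age 6: 0.08 × 23.2 = 1.856
Maximum at age 3 (3.420).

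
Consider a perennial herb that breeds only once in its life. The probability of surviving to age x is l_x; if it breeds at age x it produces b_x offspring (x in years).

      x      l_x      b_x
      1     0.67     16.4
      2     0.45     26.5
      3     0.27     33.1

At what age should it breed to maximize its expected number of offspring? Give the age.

Expected offspring if breeding at age x = l_x × b_x:
  age 1: 0.67 × 16.4 = 10.988
  age 2: 0.45 × 26.5 = 11.925
  age 3: 0.27 × 33.1 = 8.937
Maximum at age 2 (11.925).

2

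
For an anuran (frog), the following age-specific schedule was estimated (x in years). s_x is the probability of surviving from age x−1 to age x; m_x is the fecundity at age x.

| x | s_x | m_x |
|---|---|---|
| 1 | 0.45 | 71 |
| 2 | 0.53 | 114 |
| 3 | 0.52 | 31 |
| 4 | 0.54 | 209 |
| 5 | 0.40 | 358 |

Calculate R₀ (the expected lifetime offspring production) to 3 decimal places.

Survivorship from birth: l_x = s_1·s_2·…·s_x.
  l_1 = 0.45000
  l_2 = 0.23850
  l_3 = 0.12402
  l_4 = 0.06697
  l_5 = 0.02679
R₀ = Σ l_x m_x:
  age 1: 0.45000 × 71 = 31.9500
  age 2: 0.23850 × 114 = 27.1890
  age 3: 0.12402 × 31 = 3.8446
  age 4: 0.06697 × 209 = 13.9967
  age 5: 0.02679 × 358 = 9.5908
R₀ = 31.9500 + 27.1890 + 3.8446 + 13.9967 + 9.5908 = 86.5712

86.571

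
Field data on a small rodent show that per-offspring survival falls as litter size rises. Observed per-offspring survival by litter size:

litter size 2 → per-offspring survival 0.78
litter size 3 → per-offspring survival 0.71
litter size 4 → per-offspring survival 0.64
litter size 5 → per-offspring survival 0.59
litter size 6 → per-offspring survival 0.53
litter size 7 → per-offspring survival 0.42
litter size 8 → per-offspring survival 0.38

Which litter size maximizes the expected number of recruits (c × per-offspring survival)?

6

Expected recruits = c × s(c):
  c=2: 2 × 0.78 = 1.560
  c=3: 3 × 0.71 = 2.130
  c=4: 4 × 0.64 = 2.560
  c=5: 5 × 0.59 = 2.950
  c=6: 6 × 0.53 = 3.180
  c=7: 7 × 0.42 = 2.940
  c=8: 8 × 0.38 = 3.040
Maximum at c = 6 (3.180 recruits).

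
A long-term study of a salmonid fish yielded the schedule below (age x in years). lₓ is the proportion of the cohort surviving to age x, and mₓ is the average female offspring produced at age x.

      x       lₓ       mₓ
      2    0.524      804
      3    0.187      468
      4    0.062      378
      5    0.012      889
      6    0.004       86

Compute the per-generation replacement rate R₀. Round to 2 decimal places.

543.26

R₀ = Σ lₓ mₓ:
  age 2: 0.524 × 804 = 421.2960
  age 3: 0.187 × 468 = 87.5160
  age 4: 0.062 × 378 = 23.4360
  age 5: 0.012 × 889 = 10.6680
  age 6: 0.004 × 86 = 0.3440
R₀ = 421.2960 + 87.5160 + 23.4360 + 10.6680 + 0.3440 = 543.2600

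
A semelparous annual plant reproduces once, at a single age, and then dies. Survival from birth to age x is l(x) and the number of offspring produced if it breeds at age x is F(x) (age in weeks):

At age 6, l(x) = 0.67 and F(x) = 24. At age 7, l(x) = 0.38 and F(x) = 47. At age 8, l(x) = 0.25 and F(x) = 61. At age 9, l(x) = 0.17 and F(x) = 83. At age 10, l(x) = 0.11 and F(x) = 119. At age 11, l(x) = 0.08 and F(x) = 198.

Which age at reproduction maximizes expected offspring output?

7

Expected offspring if breeding at age x = l(x) × F(x):
  age 6: 0.67 × 24 = 16.080
  age 7: 0.38 × 47 = 17.860
  age 8: 0.25 × 61 = 15.250
  age 9: 0.17 × 83 = 14.110
  age 10: 0.11 × 119 = 13.090
  age 11: 0.08 × 198 = 15.840
Maximum at age 7 (17.860).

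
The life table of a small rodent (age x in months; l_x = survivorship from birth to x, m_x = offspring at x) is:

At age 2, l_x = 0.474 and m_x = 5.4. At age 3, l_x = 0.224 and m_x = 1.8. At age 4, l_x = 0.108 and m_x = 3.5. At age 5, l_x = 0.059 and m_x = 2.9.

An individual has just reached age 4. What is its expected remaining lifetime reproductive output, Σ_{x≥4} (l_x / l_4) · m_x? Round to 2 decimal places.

5.08

l_4 = 0.108. Conditional survival from age 4 to x is l_x / l_4.
  x=4: (0.108/0.108) × 3.5 = 3.5000
  x=5: (0.059/0.108) × 2.9 = 1.5843
Sum = 3.5000 + 1.5843 = 5.0843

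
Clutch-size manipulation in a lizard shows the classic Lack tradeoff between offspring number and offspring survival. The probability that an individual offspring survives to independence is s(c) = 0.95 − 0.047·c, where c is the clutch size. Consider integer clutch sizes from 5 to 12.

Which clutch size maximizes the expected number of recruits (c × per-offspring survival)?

Expected recruits = c × s(c):
  c=5: 5 × 0.715 = 3.575
  c=6: 6 × 0.668 = 4.008
  c=7: 7 × 0.621 = 4.347
  c=8: 8 × 0.574 = 4.592
  c=9: 9 × 0.527 = 4.743
  c=10: 10 × 0.480 = 4.800
  c=11: 11 × 0.433 = 4.763
  c=12: 12 × 0.386 = 4.632
Maximum at c = 10 (4.800 recruits).

10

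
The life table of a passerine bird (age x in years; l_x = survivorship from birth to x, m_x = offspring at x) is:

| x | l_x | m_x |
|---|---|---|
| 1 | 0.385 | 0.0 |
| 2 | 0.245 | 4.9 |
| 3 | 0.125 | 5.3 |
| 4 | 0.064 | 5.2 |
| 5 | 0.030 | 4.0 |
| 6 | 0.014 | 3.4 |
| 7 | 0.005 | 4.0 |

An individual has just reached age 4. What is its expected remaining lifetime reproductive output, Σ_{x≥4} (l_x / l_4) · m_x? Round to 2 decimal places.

l_4 = 0.064. Conditional survival from age 4 to x is l_x / l_4.
  x=4: (0.064/0.064) × 5.2 = 5.2000
  x=5: (0.030/0.064) × 4.0 = 1.8750
  x=6: (0.014/0.064) × 3.4 = 0.7438
  x=7: (0.005/0.064) × 4.0 = 0.3125
Sum = 5.2000 + 1.8750 + 0.7438 + 0.3125 = 8.1312

8.13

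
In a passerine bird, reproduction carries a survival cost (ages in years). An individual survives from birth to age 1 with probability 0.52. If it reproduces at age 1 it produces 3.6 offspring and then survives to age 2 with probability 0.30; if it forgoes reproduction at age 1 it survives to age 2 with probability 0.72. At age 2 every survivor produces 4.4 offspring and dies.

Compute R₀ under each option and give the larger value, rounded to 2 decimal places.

breed at age 1: R₀ = 0.52 × (3.6 + 0.30 × 4.4) = 0.52 × 4.9200 = 2.5584
delay to age 2: R₀ = 0.52 × (0.72 × 4.4) = 0.52 × 3.1680 = 1.6474
Higher: breed at age 1 (2.5584).

2.56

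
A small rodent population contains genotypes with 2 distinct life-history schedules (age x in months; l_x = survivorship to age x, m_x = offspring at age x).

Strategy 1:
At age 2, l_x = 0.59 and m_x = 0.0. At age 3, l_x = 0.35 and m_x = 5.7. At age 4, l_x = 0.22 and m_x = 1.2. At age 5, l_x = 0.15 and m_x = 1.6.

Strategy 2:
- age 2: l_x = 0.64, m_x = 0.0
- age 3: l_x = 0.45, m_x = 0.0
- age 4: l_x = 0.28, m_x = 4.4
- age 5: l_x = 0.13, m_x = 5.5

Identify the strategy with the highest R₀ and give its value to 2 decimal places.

Strategy 1: R₀ = 0.59×0.0 + 0.35×5.7 + 0.22×1.2 + 0.15×1.6 = 2.4990
Strategy 2: R₀ = 0.64×0.0 + 0.45×0.0 + 0.28×4.4 + 0.13×5.5 = 1.9470
Highest R₀: strategy 1 with 2.4990.

2.50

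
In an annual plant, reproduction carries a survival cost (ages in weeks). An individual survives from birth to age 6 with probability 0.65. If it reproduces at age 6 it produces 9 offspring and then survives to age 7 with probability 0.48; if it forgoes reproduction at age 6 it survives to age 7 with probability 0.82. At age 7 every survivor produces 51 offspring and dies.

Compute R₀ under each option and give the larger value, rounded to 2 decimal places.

breed at age 6: R₀ = 0.65 × (9 + 0.48 × 51) = 0.65 × 33.4800 = 21.7620
delay to age 7: R₀ = 0.65 × (0.82 × 51) = 0.65 × 41.8200 = 27.1830
Higher: delay to age 7 (27.1830).

27.18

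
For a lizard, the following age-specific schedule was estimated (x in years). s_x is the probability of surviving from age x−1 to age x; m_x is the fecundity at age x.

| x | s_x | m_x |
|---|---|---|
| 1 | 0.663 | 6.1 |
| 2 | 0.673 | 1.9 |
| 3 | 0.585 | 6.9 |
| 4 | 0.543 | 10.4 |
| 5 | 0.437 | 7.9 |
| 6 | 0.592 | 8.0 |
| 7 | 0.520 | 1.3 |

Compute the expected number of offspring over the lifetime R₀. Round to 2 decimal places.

8.97

Survivorship from birth: l_x = s_1·s_2·…·s_x.
  l_1 = 0.66300
  l_2 = 0.44620
  l_3 = 0.26103
  l_4 = 0.14174
  l_5 = 0.06194
  l_6 = 0.03667
  l_7 = 0.01907
R₀ = Σ l_x m_x:
  age 1: 0.66300 × 6.1 = 4.0443
  age 2: 0.44620 × 1.9 = 0.8478
  age 3: 0.26103 × 6.9 = 1.8011
  age 4: 0.14174 × 10.4 = 1.4741
  age 5: 0.06194 × 7.9 = 0.4893
  age 6: 0.03667 × 8.0 = 0.2934
  age 7: 0.01907 × 1.3 = 0.0248
R₀ = 4.0443 + 0.8478 + 1.8011 + 1.4741 + 0.4893 + 0.2934 + 0.0248 = 8.9748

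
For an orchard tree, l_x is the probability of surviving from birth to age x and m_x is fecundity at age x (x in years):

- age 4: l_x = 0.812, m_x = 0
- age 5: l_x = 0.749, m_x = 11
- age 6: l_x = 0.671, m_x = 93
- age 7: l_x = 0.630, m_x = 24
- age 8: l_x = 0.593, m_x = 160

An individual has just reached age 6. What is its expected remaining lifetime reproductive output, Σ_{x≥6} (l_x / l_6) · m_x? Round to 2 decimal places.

256.93

l_6 = 0.671. Conditional survival from age 6 to x is l_x / l_6.
  x=6: (0.671/0.671) × 93 = 93.0000
  x=7: (0.630/0.671) × 24 = 22.5335
  x=8: (0.593/0.671) × 160 = 141.4009
Sum = 93.0000 + 22.5335 + 141.4009 = 256.9344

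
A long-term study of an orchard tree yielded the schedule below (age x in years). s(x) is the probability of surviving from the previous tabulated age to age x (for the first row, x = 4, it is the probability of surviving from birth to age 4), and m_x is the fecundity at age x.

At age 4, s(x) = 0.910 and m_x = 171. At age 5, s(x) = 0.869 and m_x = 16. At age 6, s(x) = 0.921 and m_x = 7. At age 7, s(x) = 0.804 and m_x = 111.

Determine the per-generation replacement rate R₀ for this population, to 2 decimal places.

Survivorship from birth: l_x = s_4·s_5·…·s_x.
  l_4 = 0.91000
  l_5 = 0.79079
  l_6 = 0.72832
  l_7 = 0.58557
R₀ = Σ l_x m_x:
  age 4: 0.91000 × 171 = 155.6100
  age 5: 0.79079 × 16 = 12.6526
  age 6: 0.72832 × 7 = 5.0982
  age 7: 0.58557 × 111 = 64.9983
R₀ = 155.6100 + 12.6526 + 5.0982 + 64.9983 = 238.3592

238.36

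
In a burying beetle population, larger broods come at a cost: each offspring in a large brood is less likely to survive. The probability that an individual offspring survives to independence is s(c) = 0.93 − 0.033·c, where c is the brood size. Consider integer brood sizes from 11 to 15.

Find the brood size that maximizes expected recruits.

Expected recruits = c × s(c):
  c=11: 11 × 0.567 = 6.237
  c=12: 12 × 0.534 = 6.408
  c=13: 13 × 0.501 = 6.513
  c=14: 14 × 0.468 = 6.552
  c=15: 15 × 0.435 = 6.525
Maximum at c = 14 (6.552 recruits).

14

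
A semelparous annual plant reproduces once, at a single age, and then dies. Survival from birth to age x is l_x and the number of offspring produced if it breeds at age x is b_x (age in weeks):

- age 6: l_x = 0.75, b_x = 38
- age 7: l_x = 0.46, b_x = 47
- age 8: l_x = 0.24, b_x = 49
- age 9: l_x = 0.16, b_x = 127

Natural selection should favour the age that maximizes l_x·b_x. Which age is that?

Expected offspring if breeding at age x = l_x × b_x:
  age 6: 0.75 × 38 = 28.500
  age 7: 0.46 × 47 = 21.620
  age 8: 0.24 × 49 = 11.760
  age 9: 0.16 × 127 = 20.320
Maximum at age 6 (28.500).

6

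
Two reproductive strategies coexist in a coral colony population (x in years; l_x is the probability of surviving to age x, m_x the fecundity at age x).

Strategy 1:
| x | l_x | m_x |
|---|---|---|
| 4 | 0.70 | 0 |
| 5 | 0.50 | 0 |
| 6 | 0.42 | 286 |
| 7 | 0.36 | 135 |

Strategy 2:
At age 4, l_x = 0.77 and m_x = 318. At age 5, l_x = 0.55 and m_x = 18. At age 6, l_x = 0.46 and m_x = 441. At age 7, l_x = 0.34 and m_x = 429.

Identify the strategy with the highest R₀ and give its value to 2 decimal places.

603.48

Strategy 1: R₀ = 0.70×0 + 0.50×0 + 0.42×286 + 0.36×135 = 168.7200
Strategy 2: R₀ = 0.77×318 + 0.55×18 + 0.46×441 + 0.34×429 = 603.4800
Highest R₀: strategy 2 with 603.4800.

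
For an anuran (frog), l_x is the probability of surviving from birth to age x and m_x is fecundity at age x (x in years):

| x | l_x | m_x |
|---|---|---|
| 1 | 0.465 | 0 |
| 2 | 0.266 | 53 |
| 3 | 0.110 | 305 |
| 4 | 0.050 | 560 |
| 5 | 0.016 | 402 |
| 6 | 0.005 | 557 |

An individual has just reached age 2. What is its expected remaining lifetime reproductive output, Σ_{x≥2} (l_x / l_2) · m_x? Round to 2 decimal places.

l_2 = 0.266. Conditional survival from age 2 to x is l_x / l_2.
  x=2: (0.266/0.266) × 53 = 53.0000
  x=3: (0.110/0.266) × 305 = 126.1278
  x=4: (0.050/0.266) × 560 = 105.2632
  x=5: (0.016/0.266) × 402 = 24.1805
  x=6: (0.005/0.266) × 557 = 10.4699
Sum = 53.0000 + 126.1278 + 105.2632 + 24.1805 + 10.4699 = 319.0414

319.04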